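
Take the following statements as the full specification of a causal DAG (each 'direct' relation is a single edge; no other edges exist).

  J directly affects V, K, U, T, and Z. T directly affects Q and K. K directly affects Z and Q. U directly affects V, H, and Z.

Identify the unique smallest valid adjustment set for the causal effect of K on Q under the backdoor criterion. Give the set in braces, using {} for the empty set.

Variables eligible for adjustment (non-descendants of K, excluding K and Q): {H, J, T, U, V}.
Backdoor paths from K to Q:
  P1: K <- J -> T -> Q
  P2: K <- T -> Q
The empty set is not sufficient: P1 (K <- J -> T -> Q) has no collider blocking it and no conditioned non-collider, so it is open.
Try {T}:
  P1: blocked at chain node T ∈ conditioning set.
  P2: blocked at fork node T ∈ conditioning set.
{T} contains no descendant of K and blocks every backdoor path.
No other singleton works — e.g. {J} leaves P2 open — so {T} is the unique smallest valid adjustment set.

{T}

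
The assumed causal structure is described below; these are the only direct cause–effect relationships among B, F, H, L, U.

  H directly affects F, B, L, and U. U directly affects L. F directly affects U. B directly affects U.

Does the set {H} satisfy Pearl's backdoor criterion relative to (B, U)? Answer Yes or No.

Backdoor paths from B to U (paths whose first edge points into B):
  P1: B <- H -> F -> U
  P2: B <- H -> U
  P3: B <- H -> L <- U
Condition 1 (no descendant of B in the set): holds — descendants of B are {L, U}; none are in {H}.
Condition 2 (every backdoor path blocked by {H}):
  P1: blocked at fork node H ∈ conditioning set.
  P2: blocked at fork node H ∈ conditioning set.
  P3: blocked at fork node H ∈ conditioning set.
{H} satisfies the backdoor criterion.

Yes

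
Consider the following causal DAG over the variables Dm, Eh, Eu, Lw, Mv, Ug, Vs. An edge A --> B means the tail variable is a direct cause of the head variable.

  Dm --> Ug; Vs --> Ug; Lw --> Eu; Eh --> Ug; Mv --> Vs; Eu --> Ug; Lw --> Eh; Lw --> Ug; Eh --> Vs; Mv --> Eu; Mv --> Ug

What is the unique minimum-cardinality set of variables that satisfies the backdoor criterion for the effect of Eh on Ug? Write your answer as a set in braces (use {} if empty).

Variables eligible for adjustment (non-descendants of Eh, excluding Eh and Ug): {Dm, Eu, Lw, Mv}.
Backdoor paths from Eh to Ug:
  P1: Eh <- Lw -> Eu <- Mv -> Vs -> Ug
  P2: Eh <- Lw -> Eu <- Mv -> Ug
  P3: Eh <- Lw -> Eu -> Ug
  P4: Eh <- Lw -> Ug
The empty set is not sufficient: P3 (Eh <- Lw -> Eu -> Ug) has no collider blocking it and no conditioned non-collider, so it is open.
Try {Lw}:
  P1: blocked at fork node Lw ∈ conditioning set.
  P2: blocked at fork node Lw ∈ conditioning set.
  P3: blocked at fork node Lw ∈ conditioning set.
  P4: blocked at fork node Lw ∈ conditioning set.
{Lw} contains no descendant of Eh and blocks every backdoor path.
No other singleton works — e.g. {Dm} leaves P3 open — so {Lw} is the unique smallest valid adjustment set.

{Lw}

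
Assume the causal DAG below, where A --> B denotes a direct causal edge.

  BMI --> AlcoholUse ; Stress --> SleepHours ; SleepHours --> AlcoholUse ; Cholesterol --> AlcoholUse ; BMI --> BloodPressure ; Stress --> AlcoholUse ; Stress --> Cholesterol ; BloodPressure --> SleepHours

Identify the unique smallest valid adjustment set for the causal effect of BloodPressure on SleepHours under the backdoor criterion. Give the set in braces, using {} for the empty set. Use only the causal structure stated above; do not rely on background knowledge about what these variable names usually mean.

{}

Variables eligible for adjustment (non-descendants of BloodPressure, excluding BloodPressure and SleepHours): {BMI, Cholesterol, Stress}.
Backdoor paths from BloodPressure to SleepHours:
  P1: BloodPressure <- BMI -> AlcoholUse <- Stress -> SleepHours
  P2: BloodPressure <- BMI -> AlcoholUse <- SleepHours
  P3: BloodPressure <- BMI -> AlcoholUse <- Cholesterol <- Stress -> SleepHours
Each backdoor path contains an unconditioned collider, so every path is already blocked with the empty conditioning set:
  P1: blocked at collider AlcoholUse (neither it nor any descendant is in the conditioning set).
  P2: blocked at collider AlcoholUse (neither it nor any descendant is in the conditioning set).
  P3: blocked at collider AlcoholUse (neither it nor any descendant is in the conditioning set).
The empty set is therefore the unique smallest valid set.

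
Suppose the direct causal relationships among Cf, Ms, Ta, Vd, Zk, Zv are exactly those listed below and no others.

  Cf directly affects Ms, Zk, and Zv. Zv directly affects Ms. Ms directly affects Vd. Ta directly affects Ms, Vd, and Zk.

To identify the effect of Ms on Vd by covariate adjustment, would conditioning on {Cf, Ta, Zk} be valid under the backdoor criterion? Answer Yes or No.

Backdoor paths from Ms to Vd (paths whose first edge points into Ms):
  P1: Ms <- Cf -> Zk <- Ta -> Vd
  P2: Ms <- Ta -> Vd
  P3: Ms <- Zv <- Cf -> Zk <- Ta -> Vd
Condition 1 (no descendant of Ms in the set): holds — descendants of Ms are {Vd}; none are in {Cf, Ta, Zk}.
Condition 2 (every backdoor path blocked by {Cf, Ta, Zk}):
  P1: blocked at fork node Cf ∈ conditioning set.
  P2: blocked at fork node Ta ∈ conditioning set.
  P3: blocked at fork node Cf ∈ conditioning set.
{Cf, Ta, Zk} satisfies the backdoor criterion.

Yes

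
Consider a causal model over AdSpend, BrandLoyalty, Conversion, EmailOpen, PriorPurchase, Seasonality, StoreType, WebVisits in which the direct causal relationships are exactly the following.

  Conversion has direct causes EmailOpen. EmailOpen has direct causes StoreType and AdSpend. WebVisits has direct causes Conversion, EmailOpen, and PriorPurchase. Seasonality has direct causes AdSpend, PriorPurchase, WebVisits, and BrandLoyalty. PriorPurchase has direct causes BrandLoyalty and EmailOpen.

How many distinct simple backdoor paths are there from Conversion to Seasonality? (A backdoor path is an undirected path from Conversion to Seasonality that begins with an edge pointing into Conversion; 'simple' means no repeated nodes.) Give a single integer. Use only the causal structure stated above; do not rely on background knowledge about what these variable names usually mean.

A backdoor path from Conversion to Seasonality is any simple undirected path whose first edge points into Conversion (i.e. leaves Conversion via a parent).
Parents of Conversion: {EmailOpen}.
Enumerating:
  P1: Conversion <- EmailOpen <- AdSpend -> Seasonality
  P2: Conversion <- EmailOpen -> PriorPurchase <- BrandLoyalty -> Seasonality
  P3: Conversion <- EmailOpen -> PriorPurchase -> WebVisits -> Seasonality
  P4: Conversion <- EmailOpen -> PriorPurchase -> Seasonality
  P5: Conversion <- EmailOpen -> WebVisits <- PriorPurchase <- BrandLoyalty -> Seasonality
  P6: Conversion <- EmailOpen -> WebVisits <- PriorPurchase -> Seasonality
  P7: Conversion <- EmailOpen -> WebVisits -> Seasonality
That exhausts the simple backdoor paths. Count: 7.

7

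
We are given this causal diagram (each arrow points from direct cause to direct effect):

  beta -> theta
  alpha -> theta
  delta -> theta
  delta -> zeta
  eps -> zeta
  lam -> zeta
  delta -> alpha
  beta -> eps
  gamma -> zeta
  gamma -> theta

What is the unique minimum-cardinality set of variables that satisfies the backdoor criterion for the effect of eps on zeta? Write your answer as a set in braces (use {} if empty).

Variables eligible for adjustment (non-descendants of eps, excluding eps and zeta): {alpha, beta, delta, gamma, lam, theta}.
Backdoor paths from eps to zeta:
  P1: eps <- beta -> theta <- delta -> zeta
  P2: eps <- beta -> theta <- gamma -> zeta
  P3: eps <- beta -> theta <- alpha <- delta -> zeta
Each backdoor path contains an unconditioned collider, so every path is already blocked with the empty conditioning set:
  P1: blocked at collider theta (neither it nor any descendant is in the conditioning set).
  P2: blocked at collider theta (neither it nor any descendant is in the conditioning set).
  P3: blocked at collider theta (neither it nor any descendant is in the conditioning set).
The empty set is therefore the unique smallest valid set.

{}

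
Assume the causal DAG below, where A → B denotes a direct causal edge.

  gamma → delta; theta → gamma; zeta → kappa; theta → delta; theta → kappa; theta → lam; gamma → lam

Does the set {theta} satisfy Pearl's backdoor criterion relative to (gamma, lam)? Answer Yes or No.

Backdoor paths from gamma to lam (paths whose first edge points into gamma):
  P1: gamma <- theta -> lam
Condition 1 (no descendant of gamma in the set): holds — descendants of gamma are {delta, lam}; none are in {theta}.
Condition 2 (every backdoor path blocked by {theta}):
  P1: blocked at fork node theta ∈ conditioning set.
{theta} satisfies the backdoor criterion.

Yes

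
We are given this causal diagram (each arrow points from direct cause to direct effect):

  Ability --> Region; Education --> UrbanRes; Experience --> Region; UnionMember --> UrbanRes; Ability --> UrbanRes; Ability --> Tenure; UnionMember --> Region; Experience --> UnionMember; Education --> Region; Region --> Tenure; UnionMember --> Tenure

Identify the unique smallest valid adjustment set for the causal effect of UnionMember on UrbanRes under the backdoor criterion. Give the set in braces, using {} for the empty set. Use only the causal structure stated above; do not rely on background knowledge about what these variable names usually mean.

{}

Variables eligible for adjustment (non-descendants of UnionMember, excluding UnionMember and UrbanRes): {Ability, Education, Experience}.
Backdoor paths from UnionMember to UrbanRes:
  P1: UnionMember <- Experience -> Region <- Education -> UrbanRes
  P2: UnionMember <- Experience -> Region <- Ability -> UrbanRes
  P3: UnionMember <- Experience -> Region -> Tenure <- Ability -> UrbanRes
Each backdoor path contains an unconditioned collider, so every path is already blocked with the empty conditioning set:
  P1: blocked at collider Region (neither it nor any descendant is in the conditioning set).
  P2: blocked at collider Region (neither it nor any descendant is in the conditioning set).
  P3: blocked at collider Tenure (neither it nor any descendant is in the conditioning set).
The empty set is therefore the unique smallest valid set.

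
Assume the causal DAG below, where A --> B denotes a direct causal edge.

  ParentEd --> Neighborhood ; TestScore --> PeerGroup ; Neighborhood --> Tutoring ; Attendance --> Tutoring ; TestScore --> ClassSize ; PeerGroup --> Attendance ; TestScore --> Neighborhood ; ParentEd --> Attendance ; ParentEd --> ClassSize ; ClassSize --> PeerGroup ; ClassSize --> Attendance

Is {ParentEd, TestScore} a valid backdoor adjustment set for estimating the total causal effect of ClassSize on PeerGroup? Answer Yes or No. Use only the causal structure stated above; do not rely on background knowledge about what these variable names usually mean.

Yes

Backdoor paths from ClassSize to PeerGroup (paths whose first edge points into ClassSize):
  P1: ClassSize <- ParentEd -> Neighborhood <- TestScore -> PeerGroup
  P2: ClassSize <- ParentEd -> Neighborhood -> Tutoring <- Attendance <- PeerGroup
  P3: ClassSize <- ParentEd -> Attendance <- PeerGroup
  P4: ClassSize <- ParentEd -> Attendance -> Tutoring <- Neighborhood <- TestScore -> PeerGroup
  P5: ClassSize <- TestScore -> Neighborhood <- ParentEd -> Attendance <- PeerGroup
  P6: ClassSize <- TestScore -> Neighborhood -> Tutoring <- Attendance <- PeerGroup
  P7: ClassSize <- TestScore -> PeerGroup
Condition 1 (no descendant of ClassSize in the set): holds — descendants of ClassSize are {Attendance, PeerGroup, Tutoring}; none are in {ParentEd, TestScore}.
Condition 2 (every backdoor path blocked by {ParentEd, TestScore}):
  P1: blocked at fork node ParentEd ∈ conditioning set.
  P2: blocked at fork node ParentEd ∈ conditioning set.
  P3: blocked at fork node ParentEd ∈ conditioning set.
  P4: blocked at fork node ParentEd ∈ conditioning set.
  P5: blocked at fork node TestScore ∈ conditioning set.
  P6: blocked at fork node TestScore ∈ conditioning set.
  P7: blocked at fork node TestScore ∈ conditioning set.
{ParentEd, TestScore} satisfies the backdoor criterion.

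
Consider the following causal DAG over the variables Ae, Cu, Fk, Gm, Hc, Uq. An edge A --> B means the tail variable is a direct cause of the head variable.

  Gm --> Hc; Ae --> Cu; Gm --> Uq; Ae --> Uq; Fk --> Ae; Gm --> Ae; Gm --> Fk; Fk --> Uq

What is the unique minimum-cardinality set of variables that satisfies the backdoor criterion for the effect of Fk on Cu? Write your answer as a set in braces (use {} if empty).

Variables eligible for adjustment (non-descendants of Fk, excluding Fk and Cu): {Gm, Hc}.
Backdoor paths from Fk to Cu:
  P1: Fk <- Gm -> Ae -> Cu
  P2: Fk <- Gm -> Uq <- Ae -> Cu
The empty set is not sufficient: P1 (Fk <- Gm -> Ae -> Cu) has no collider blocking it and no conditioned non-collider, so it is open.
Try {Gm}:
  P1: blocked at fork node Gm ∈ conditioning set.
  P2: blocked at fork node Gm ∈ conditioning set.
{Gm} contains no descendant of Fk and blocks every backdoor path.
No other singleton works — e.g. {Hc} leaves P1 open — so {Gm} is the unique smallest valid adjustment set.

{Gm}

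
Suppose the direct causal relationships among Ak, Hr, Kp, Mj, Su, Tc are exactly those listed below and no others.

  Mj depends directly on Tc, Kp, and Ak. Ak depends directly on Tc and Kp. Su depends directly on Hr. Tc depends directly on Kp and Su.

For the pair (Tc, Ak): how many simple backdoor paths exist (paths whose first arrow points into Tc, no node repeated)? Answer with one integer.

A backdoor path from Tc to Ak is any simple undirected path whose first edge points into Tc (i.e. leaves Tc via a parent).
Parents of Tc: {Kp, Su}.
Enumerating:
  P1: Tc <- Kp -> Ak
  P2: Tc <- Kp -> Mj <- Ak
That exhausts the simple backdoor paths. Count: 2.

2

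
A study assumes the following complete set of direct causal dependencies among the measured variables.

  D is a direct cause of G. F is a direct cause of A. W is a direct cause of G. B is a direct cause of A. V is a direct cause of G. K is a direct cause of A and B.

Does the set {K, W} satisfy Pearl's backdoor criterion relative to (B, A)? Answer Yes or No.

Yes

Backdoor paths from B to A (paths whose first edge points into B):
  P1: B <- K -> A
Condition 1 (no descendant of B in the set): holds — descendants of B are {A}; none are in {K, W}.
Condition 2 (every backdoor path blocked by {K, W}):
  P1: blocked at fork node K ∈ conditioning set.
{K, W} satisfies the backdoor criterion.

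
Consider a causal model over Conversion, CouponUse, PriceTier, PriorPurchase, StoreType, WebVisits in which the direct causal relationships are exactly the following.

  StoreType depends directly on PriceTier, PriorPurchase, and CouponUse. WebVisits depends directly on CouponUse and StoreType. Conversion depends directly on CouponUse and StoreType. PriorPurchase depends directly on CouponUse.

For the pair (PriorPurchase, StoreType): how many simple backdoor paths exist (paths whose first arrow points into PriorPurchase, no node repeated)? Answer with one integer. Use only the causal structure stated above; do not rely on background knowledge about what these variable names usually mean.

A backdoor path from PriorPurchase to StoreType is any simple undirected path whose first edge points into PriorPurchase (i.e. leaves PriorPurchase via a parent).
Parents of PriorPurchase: {CouponUse}.
Enumerating:
  P1: PriorPurchase <- CouponUse -> StoreType
  P2: PriorPurchase <- CouponUse -> WebVisits <- StoreType
  P3: PriorPurchase <- CouponUse -> Conversion <- StoreType
That exhausts the simple backdoor paths. Count: 3.

3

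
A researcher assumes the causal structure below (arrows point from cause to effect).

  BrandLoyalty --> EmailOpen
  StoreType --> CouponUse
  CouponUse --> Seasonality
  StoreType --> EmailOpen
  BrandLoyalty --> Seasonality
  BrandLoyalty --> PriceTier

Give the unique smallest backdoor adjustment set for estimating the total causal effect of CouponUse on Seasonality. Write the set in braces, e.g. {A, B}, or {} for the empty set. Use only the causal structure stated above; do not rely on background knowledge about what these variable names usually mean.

Variables eligible for adjustment (non-descendants of CouponUse, excluding CouponUse and Seasonality): {BrandLoyalty, EmailOpen, PriceTier, StoreType}.
Backdoor paths from CouponUse to Seasonality:
  P1: CouponUse <- StoreType -> EmailOpen <- BrandLoyalty -> Seasonality
Each backdoor path contains an unconditioned collider, so every path is already blocked with the empty conditioning set:
  P1: blocked at collider EmailOpen (neither it nor any descendant is in the conditioning set).
The empty set is therefore the unique smallest valid set.

{}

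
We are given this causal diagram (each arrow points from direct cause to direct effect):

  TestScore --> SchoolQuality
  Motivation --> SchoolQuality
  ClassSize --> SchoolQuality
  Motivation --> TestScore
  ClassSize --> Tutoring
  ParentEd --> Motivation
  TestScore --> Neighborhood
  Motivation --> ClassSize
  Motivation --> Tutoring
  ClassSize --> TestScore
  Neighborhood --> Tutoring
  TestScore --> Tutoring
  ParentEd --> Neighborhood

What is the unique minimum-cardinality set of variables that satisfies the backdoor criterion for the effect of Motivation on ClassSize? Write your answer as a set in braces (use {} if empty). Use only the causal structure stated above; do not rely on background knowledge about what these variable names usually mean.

{}

Variables eligible for adjustment (non-descendants of Motivation, excluding Motivation and ClassSize): {ParentEd}.
Backdoor paths from Motivation to ClassSize:
  P1: Motivation <- ParentEd -> Neighborhood <- TestScore <- ClassSize
  P2: Motivation <- ParentEd -> Neighborhood <- TestScore -> SchoolQuality <- ClassSize
  P3: Motivation <- ParentEd -> Neighborhood <- TestScore -> Tutoring <- ClassSize
  P4: Motivation <- ParentEd -> Neighborhood -> Tutoring <- ClassSize
  P5: Motivation <- ParentEd -> Neighborhood -> Tutoring <- TestScore <- ClassSize
  P6: Motivation <- ParentEd -> Neighborhood -> Tutoring <- TestScore -> SchoolQuality <- ClassSize
Each backdoor path contains an unconditioned collider, so every path is already blocked with the empty conditioning set:
  P1: blocked at collider Neighborhood (neither it nor any descendant is in the conditioning set).
  P2: blocked at collider Neighborhood (neither it nor any descendant is in the conditioning set).
  P3: blocked at collider Neighborhood (neither it nor any descendant is in the conditioning set).
  P4: blocked at collider Tutoring (neither it nor any descendant is in the conditioning set).
  P5: blocked at collider Tutoring (neither it nor any descendant is in the conditioning set).
  P6: blocked at collider Tutoring (neither it nor any descendant is in the conditioning set).
The empty set is therefore the unique smallest valid set.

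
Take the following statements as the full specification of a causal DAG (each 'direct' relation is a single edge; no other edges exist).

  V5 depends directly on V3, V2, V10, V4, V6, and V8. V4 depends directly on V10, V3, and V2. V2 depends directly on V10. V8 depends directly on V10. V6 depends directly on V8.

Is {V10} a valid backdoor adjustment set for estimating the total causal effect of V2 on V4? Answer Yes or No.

Yes

Backdoor paths from V2 to V4 (paths whose first edge points into V2):
  P1: V2 <- V10 -> V8 -> V6 -> V5 <- V3 -> V4
  P2: V2 <- V10 -> V8 -> V6 -> V5 <- V4
  P3: V2 <- V10 -> V8 -> V5 <- V3 -> V4
  P4: V2 <- V10 -> V8 -> V5 <- V4
  P5: V2 <- V10 -> V4
  P6: V2 <- V10 -> V5 <- V3 -> V4
  P7: V2 <- V10 -> V5 <- V4
Condition 1 (no descendant of V2 in the set): holds — descendants of V2 are {V4, V5}; none are in {V10}.
Condition 2 (every backdoor path blocked by {V10}):
  P1: blocked at fork node V10 ∈ conditioning set.
  P2: blocked at fork node V10 ∈ conditioning set.
  P3: blocked at fork node V10 ∈ conditioning set.
  P4: blocked at fork node V10 ∈ conditioning set.
  P5: blocked at fork node V10 ∈ conditioning set.
  P6: blocked at fork node V10 ∈ conditioning set.
  P7: blocked at fork node V10 ∈ conditioning set.
{V10} satisfies the backdoor criterion.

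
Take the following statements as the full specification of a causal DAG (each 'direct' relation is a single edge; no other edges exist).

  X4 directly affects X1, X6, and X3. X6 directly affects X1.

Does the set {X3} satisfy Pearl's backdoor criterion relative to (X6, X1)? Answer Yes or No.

Backdoor paths from X6 to X1 (paths whose first edge points into X6):
  P1: X6 <- X4 -> X1
Condition 1 (no descendant of X6 in the set): holds — descendants of X6 are {X1}; none are in {X3}.
Condition 2 (every backdoor path blocked by {X3}):
  P1: open — no interior node is in the conditioning set.
{X3} does not satisfy the backdoor criterion.

No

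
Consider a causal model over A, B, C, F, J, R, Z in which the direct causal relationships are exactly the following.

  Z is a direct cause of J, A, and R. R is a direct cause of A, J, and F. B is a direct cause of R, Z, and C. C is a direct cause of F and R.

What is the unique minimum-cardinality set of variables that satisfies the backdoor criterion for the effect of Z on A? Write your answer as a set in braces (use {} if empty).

{B}

Variables eligible for adjustment (non-descendants of Z, excluding Z and A): {B, C}.
Backdoor paths from Z to A:
  P1: Z <- B -> C -> R -> A
  P2: Z <- B -> C -> F <- R -> A
  P3: Z <- B -> R -> A
The empty set is not sufficient: P1 (Z <- B -> C -> R -> A) has no collider blocking it and no conditioned non-collider, so it is open.
Try {B}:
  P1: blocked at fork node B ∈ conditioning set.
  P2: blocked at fork node B ∈ conditioning set.
  P3: blocked at fork node B ∈ conditioning set.
{B} contains no descendant of Z and blocks every backdoor path.
No other singleton works — e.g. {C} leaves P3 open — so {B} is the unique smallest valid adjustment set.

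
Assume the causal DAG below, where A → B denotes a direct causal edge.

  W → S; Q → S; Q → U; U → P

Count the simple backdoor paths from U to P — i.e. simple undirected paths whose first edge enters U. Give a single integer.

A backdoor path from U to P is any simple undirected path whose first edge points into U (i.e. leaves U via a parent).
Parents of U: {Q}.
No simple path from any parent of U reaches P without revisiting U, so there are no backdoor paths.

0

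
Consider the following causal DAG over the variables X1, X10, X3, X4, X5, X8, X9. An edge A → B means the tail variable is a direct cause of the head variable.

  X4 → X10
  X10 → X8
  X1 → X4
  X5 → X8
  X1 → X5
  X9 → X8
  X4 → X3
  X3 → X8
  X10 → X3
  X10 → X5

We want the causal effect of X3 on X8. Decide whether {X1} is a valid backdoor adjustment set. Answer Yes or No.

No

Backdoor paths from X3 to X8 (paths whose first edge points into X3):
  P1: X3 <- X4 <- X1 -> X5 <- X10 -> X8
  P2: X3 <- X4 <- X1 -> X5 -> X8
  P3: X3 <- X4 -> X10 -> X5 -> X8
  P4: X3 <- X4 -> X10 -> X8
  P5: X3 <- X10 <- X4 <- X1 -> X5 -> X8
  P6: X3 <- X10 -> X5 -> X8
  P7: X3 <- X10 -> X8
Condition 1 (no descendant of X3 in the set): holds — descendants of X3 are {X8}; none are in {X1}.
Condition 2 (every backdoor path blocked by {X1}):
  P1: blocked at fork node X1 ∈ conditioning set.
  P2: blocked at fork node X1 ∈ conditioning set.
  P3: open — no interior node is in the conditioning set.
  P4: open — no interior node is in the conditioning set.
  P5: blocked at fork node X1 ∈ conditioning set.
  P6: open — no interior node is in the conditioning set.
  P7: open — no interior node is in the conditioning set.
{X1} does not satisfy the backdoor criterion.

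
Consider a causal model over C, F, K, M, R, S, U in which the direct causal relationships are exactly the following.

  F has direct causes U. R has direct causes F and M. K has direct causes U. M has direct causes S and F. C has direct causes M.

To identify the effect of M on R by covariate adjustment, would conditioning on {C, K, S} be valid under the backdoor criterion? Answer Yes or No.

Backdoor paths from M to R (paths whose first edge points into M):
  P1: M <- F -> R
Condition 1 (no descendant of M in the set): FAILS — C is a descendant of M.
Condition 2 (every backdoor path blocked by {C, K, S}):
  P1: open — no interior node is in the conditioning set.
{C, K, S} does not satisfy the backdoor criterion.

No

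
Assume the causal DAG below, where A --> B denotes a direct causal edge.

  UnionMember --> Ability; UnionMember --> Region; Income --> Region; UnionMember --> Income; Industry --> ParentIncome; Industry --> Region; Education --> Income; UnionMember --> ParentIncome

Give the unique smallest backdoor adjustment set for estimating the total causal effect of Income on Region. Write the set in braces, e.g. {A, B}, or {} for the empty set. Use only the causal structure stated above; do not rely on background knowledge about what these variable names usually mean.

Variables eligible for adjustment (non-descendants of Income, excluding Income and Region): {Ability, Education, Industry, ParentIncome, UnionMember}.
Backdoor paths from Income to Region:
  P1: Income <- UnionMember -> ParentIncome <- Industry -> Region
  P2: Income <- UnionMember -> Region
The empty set is not sufficient: P2 (Income <- UnionMember -> Region) has no collider blocking it and no conditioned non-collider, so it is open.
Try {UnionMember}:
  P1: blocked at fork node UnionMember ∈ conditioning set.
  P2: blocked at fork node UnionMember ∈ conditioning set.
{UnionMember} contains no descendant of Income and blocks every backdoor path.
No other singleton works — e.g. {Education} leaves P2 open — so {UnionMember} is the unique smallest valid adjustment set.

{UnionMember}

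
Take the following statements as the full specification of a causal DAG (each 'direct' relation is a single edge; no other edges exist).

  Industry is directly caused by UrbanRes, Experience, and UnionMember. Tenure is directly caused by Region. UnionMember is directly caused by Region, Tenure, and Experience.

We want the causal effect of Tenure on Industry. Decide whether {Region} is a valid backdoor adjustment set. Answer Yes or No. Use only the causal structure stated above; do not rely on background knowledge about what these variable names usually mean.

Yes

Backdoor paths from Tenure to Industry (paths whose first edge points into Tenure):
  P1: Tenure <- Region -> UnionMember <- Experience -> Industry
  P2: Tenure <- Region -> UnionMember -> Industry
Condition 1 (no descendant of Tenure in the set): holds — descendants of Tenure are {Industry, UnionMember}; none are in {Region}.
Condition 2 (every backdoor path blocked by {Region}):
  P1: blocked at fork node Region ∈ conditioning set.
  P2: blocked at fork node Region ∈ conditioning set.
{Region} satisfies the backdoor criterion.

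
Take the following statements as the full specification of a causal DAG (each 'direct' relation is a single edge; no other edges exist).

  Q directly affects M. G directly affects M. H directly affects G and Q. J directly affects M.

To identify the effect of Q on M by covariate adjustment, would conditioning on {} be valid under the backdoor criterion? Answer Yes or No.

No

Backdoor paths from Q to M (paths whose first edge points into Q):
  P1: Q <- H -> G -> M
Condition 1 (no descendant of Q in the set): holds — descendants of Q are {M}; none are in {}.
Condition 2 (every backdoor path blocked by {}):
  P1: open — no interior node is in the conditioning set.
{} does not satisfy the backdoor criterion.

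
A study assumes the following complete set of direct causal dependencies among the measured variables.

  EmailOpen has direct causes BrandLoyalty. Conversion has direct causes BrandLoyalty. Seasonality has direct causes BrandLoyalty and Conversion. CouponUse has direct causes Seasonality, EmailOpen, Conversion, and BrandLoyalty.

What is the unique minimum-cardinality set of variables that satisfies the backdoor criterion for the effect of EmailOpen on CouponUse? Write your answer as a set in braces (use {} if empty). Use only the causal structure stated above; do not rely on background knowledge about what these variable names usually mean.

Variables eligible for adjustment (non-descendants of EmailOpen, excluding EmailOpen and CouponUse): {BrandLoyalty, Conversion, Seasonality}.
Backdoor paths from EmailOpen to CouponUse:
  P1: EmailOpen <- BrandLoyalty -> Conversion -> Seasonality -> CouponUse
  P2: EmailOpen <- BrandLoyalty -> Conversion -> CouponUse
  P3: EmailOpen <- BrandLoyalty -> Seasonality <- Conversion -> CouponUse
  P4: EmailOpen <- BrandLoyalty -> Seasonality -> CouponUse
  P5: EmailOpen <- BrandLoyalty -> CouponUse
The empty set is not sufficient: P1 (EmailOpen <- BrandLoyalty -> Conversion -> Seasonality -> CouponUse) has no collider blocking it and no conditioned non-collider, so it is open.
Try {BrandLoyalty}:
  P1: blocked at fork node BrandLoyalty ∈ conditioning set.
  P2: blocked at fork node BrandLoyalty ∈ conditioning set.
  P3: blocked at fork node BrandLoyalty ∈ conditioning set.
  P4: blocked at fork node BrandLoyalty ∈ conditioning set.
  P5: blocked at fork node BrandLoyalty ∈ conditioning set.
{BrandLoyalty} contains no descendant of EmailOpen and blocks every backdoor path.
No other singleton works — e.g. {Conversion} leaves P4 open — so {BrandLoyalty} is the unique smallest valid adjustment set.

{BrandLoyalty}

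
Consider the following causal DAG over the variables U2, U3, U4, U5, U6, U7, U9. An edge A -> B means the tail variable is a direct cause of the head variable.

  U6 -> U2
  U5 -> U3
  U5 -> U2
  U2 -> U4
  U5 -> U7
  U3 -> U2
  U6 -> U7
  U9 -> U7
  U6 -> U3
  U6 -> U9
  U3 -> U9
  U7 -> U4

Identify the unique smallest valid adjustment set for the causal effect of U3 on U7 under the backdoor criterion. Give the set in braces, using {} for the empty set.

Variables eligible for adjustment (non-descendants of U3, excluding U3 and U7): {U5, U6}.
Backdoor paths from U3 to U7:
  P1: U3 <- U5 -> U2 <- U6 -> U9 -> U7
  P2: U3 <- U5 -> U2 <- U6 -> U7
  P3: U3 <- U5 -> U2 -> U4 <- U7
  P4: U3 <- U5 -> U7
  P5: U3 <- U6 -> U9 -> U7
  P6: U3 <- U6 -> U2 <- U5 -> U7
  P7: U3 <- U6 -> U2 -> U4 <- U7
  P8: U3 <- U6 -> U7
The empty set is not sufficient: P4 (U3 <- U5 -> U7) has no collider blocking it and no conditioned non-collider, so it is open.
Try {U5, U6}:
  P1: blocked at fork node U5 ∈ conditioning set.
  P2: blocked at fork node U5 ∈ conditioning set.
  P3: blocked at fork node U5 ∈ conditioning set.
  P4: blocked at fork node U5 ∈ conditioning set.
  P5: blocked at fork node U6 ∈ conditioning set.
  P6: blocked at fork node U6 ∈ conditioning set.
  P7: blocked at fork node U6 ∈ conditioning set.
  P8: blocked at fork node U6 ∈ conditioning set.
{U5, U6} contains no descendant of U3 and blocks every backdoor path.
Every element of {U5, U6} is needed (dropping U5 leaves P4 open; dropping U6 leaves P5 open), so no proper subset is valid.
Among all size-2 subsets of the eligible variables, only {U5, U6} blocks every backdoor path, so it is the unique smallest valid adjustment set.

{U5, U6}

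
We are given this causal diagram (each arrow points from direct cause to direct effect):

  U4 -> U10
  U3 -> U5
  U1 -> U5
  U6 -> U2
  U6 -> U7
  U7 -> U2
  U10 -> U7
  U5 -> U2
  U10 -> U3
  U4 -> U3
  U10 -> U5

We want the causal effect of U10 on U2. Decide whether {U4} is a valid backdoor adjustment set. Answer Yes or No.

Yes

Backdoor paths from U10 to U2 (paths whose first edge points into U10):
  P1: U10 <- U4 -> U3 -> U5 -> U2
Condition 1 (no descendant of U10 in the set): holds — descendants of U10 are {U2, U3, U5, U7}; none are in {U4}.
Condition 2 (every backdoor path blocked by {U4}):
  P1: blocked at fork node U4 ∈ conditioning set.
{U4} satisfies the backdoor criterion.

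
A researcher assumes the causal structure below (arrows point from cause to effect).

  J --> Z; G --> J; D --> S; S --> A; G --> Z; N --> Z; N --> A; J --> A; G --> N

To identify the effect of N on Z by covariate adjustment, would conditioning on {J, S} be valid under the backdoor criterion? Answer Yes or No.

Backdoor paths from N to Z (paths whose first edge points into N):
  P1: N <- G -> J -> Z
  P2: N <- G -> Z
Condition 1 (no descendant of N in the set): holds — descendants of N are {A, Z}; none are in {J, S}.
Condition 2 (every backdoor path blocked by {J, S}):
  P1: blocked at chain node J ∈ conditioning set.
  P2: open — no interior node is in the conditioning set.
{J, S} does not satisfy the backdoor criterion.

No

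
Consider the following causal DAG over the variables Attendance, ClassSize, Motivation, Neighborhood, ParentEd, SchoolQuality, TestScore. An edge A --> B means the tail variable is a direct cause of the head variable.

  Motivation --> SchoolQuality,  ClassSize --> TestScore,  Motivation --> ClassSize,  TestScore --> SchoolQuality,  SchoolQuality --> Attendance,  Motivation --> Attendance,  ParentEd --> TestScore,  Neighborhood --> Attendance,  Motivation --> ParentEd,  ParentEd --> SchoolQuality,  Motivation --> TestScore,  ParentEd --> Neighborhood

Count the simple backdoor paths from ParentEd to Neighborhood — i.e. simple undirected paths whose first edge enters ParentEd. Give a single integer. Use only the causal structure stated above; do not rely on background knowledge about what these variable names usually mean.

A backdoor path from ParentEd to Neighborhood is any simple undirected path whose first edge points into ParentEd (i.e. leaves ParentEd via a parent).
Parents of ParentEd: {Motivation}.
Enumerating:
  P1: ParentEd <- Motivation -> ClassSize -> TestScore -> SchoolQuality -> Attendance <- Neighborhood
  P2: ParentEd <- Motivation -> TestScore -> SchoolQuality -> Attendance <- Neighborhood
  P3: ParentEd <- Motivation -> SchoolQuality -> Attendance <- Neighborhood
  P4: ParentEd <- Motivation -> Attendance <- Neighborhood
That exhausts the simple backdoor paths. Count: 4.

4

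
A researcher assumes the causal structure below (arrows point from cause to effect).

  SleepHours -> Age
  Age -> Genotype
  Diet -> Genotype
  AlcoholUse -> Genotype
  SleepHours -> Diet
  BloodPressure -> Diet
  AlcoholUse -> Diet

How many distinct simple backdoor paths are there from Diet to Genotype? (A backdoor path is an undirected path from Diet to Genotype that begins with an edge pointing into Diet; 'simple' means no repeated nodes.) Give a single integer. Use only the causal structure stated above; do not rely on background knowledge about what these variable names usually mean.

A backdoor path from Diet to Genotype is any simple undirected path whose first edge points into Diet (i.e. leaves Diet via a parent).
Parents of Diet: {AlcoholUse, BloodPressure, SleepHours}.
Enumerating:
  P1: Diet <- AlcoholUse -> Genotype
  P2: Diet <- SleepHours -> Age -> Genotype
That exhausts the simple backdoor paths. Count: 2.

2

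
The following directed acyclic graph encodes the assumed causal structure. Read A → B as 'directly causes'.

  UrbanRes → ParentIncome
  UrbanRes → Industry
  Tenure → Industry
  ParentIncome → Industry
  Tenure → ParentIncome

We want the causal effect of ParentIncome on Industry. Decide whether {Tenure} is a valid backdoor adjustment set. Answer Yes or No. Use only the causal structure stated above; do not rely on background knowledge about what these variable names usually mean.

Backdoor paths from ParentIncome to Industry (paths whose first edge points into ParentIncome):
  P1: ParentIncome <- Tenure -> Industry
  P2: ParentIncome <- UrbanRes -> Industry
Condition 1 (no descendant of ParentIncome in the set): holds — descendants of ParentIncome are {Industry}; none are in {Tenure}.
Condition 2 (every backdoor path blocked by {Tenure}):
  P1: blocked at fork node Tenure ∈ conditioning set.
  P2: open — no interior node is in the conditioning set.
{Tenure} does not satisfy the backdoor criterion.

No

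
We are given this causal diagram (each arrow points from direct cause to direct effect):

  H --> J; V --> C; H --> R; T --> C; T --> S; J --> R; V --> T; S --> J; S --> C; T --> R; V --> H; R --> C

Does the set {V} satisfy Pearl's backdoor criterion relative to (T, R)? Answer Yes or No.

Yes

Backdoor paths from T to R (paths whose first edge points into T):
  P1: T <- V -> H -> J <- S -> C <- R
  P2: T <- V -> H -> J -> R
  P3: T <- V -> H -> R
  P4: T <- V -> C <- S -> J <- H -> R
  P5: T <- V -> C <- S -> J -> R
  P6: T <- V -> C <- R
Condition 1 (no descendant of T in the set): holds — descendants of T are {C, J, R, S}; none are in {V}.
Condition 2 (every backdoor path blocked by {V}):
  P1: blocked at fork node V ∈ conditioning set.
  P2: blocked at fork node V ∈ conditioning set.
  P3: blocked at fork node V ∈ conditioning set.
  P4: blocked at fork node V ∈ conditioning set.
  P5: blocked at fork node V ∈ conditioning set.
  P6: blocked at fork node V ∈ conditioning set.
{V} satisfies the backdoor criterion.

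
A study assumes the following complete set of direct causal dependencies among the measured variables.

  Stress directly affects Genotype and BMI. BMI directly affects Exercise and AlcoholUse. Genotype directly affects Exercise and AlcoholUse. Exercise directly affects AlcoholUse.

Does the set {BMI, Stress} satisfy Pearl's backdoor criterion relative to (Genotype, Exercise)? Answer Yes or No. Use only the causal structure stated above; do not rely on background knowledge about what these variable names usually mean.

Backdoor paths from Genotype to Exercise (paths whose first edge points into Genotype):
  P1: Genotype <- Stress -> BMI -> Exercise
  P2: Genotype <- Stress -> BMI -> AlcoholUse <- Exercise
Condition 1 (no descendant of Genotype in the set): holds — descendants of Genotype are {AlcoholUse, Exercise}; none are in {BMI, Stress}.
Condition 2 (every backdoor path blocked by {BMI, Stress}):
  P1: blocked at fork node Stress ∈ conditioning set.
  P2: blocked at fork node Stress ∈ conditioning set.
{BMI, Stress} satisfies the backdoor criterion.

Yes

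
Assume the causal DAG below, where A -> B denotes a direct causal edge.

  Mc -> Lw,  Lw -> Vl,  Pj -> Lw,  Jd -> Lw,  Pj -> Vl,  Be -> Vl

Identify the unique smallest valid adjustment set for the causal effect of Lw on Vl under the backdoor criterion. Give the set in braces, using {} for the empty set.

{Pj}

Variables eligible for adjustment (non-descendants of Lw, excluding Lw and Vl): {Be, Jd, Mc, Pj}.
Backdoor paths from Lw to Vl:
  P1: Lw <- Pj -> Vl
The empty set is not sufficient: P1 (Lw <- Pj -> Vl) has no collider blocking it and no conditioned non-collider, so it is open.
Try {Pj}:
  P1: blocked at fork node Pj ∈ conditioning set.
{Pj} contains no descendant of Lw and blocks every backdoor path.
No other singleton works — e.g. {Jd} leaves P1 open — so {Pj} is the unique smallest valid adjustment set.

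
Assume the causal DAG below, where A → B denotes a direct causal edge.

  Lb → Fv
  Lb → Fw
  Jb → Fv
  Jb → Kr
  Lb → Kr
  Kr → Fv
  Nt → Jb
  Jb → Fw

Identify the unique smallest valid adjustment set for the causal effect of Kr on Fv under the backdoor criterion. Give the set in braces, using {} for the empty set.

Variables eligible for adjustment (non-descendants of Kr, excluding Kr and Fv): {Fw, Jb, Lb, Nt}.
Backdoor paths from Kr to Fv:
  P1: Kr <- Lb -> Fw <- Jb -> Fv
  P2: Kr <- Lb -> Fv
  P3: Kr <- Jb -> Fw <- Lb -> Fv
  P4: Kr <- Jb -> Fv
The empty set is not sufficient: P2 (Kr <- Lb -> Fv) has no collider blocking it and no conditioned non-collider, so it is open.
Try {Jb, Lb}:
  P1: blocked at fork node Lb ∈ conditioning set.
  P2: blocked at fork node Lb ∈ conditioning set.
  P3: blocked at fork node Jb ∈ conditioning set.
  P4: blocked at fork node Jb ∈ conditioning set.
{Jb, Lb} contains no descendant of Kr and blocks every backdoor path.
Every element of {Jb, Lb} is needed (dropping Jb leaves P4 open; dropping Lb leaves P2 open), so no proper subset is valid.
Among all size-2 subsets of the eligible variables, only {Jb, Lb} blocks every backdoor path, so it is the unique smallest valid adjustment set.

{Jb, Lb}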